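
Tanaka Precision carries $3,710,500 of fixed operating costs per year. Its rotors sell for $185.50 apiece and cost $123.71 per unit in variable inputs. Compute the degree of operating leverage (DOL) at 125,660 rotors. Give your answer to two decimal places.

1.92

At 125,660 units, contribution = 125,660 × $61.79 = $7,764,531.40.
Subtracting fixed costs: EBIT = $7,764,531.40 − $3,710,500 = $4,054,031.40.
Degree of operating leverage = $7,764,531.40 / $4,054,031.40 = 1.9153.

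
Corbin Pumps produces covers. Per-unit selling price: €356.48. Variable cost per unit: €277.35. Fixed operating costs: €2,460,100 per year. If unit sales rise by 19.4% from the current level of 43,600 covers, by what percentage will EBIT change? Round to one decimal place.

Contribution at this volume is 43,600 × €79.13 = €3,450,068.00.
EBIT = €3,450,068.00 − €2,460,100 = €989,968.00.
DOL = contribution ÷ EBIT = €3,450,068.00 ÷ €989,968.00 = 3.4850.
%ΔEBIT = DOL × %ΔSales = 3.4850 × +19.4% = +67.6%.

+67.6%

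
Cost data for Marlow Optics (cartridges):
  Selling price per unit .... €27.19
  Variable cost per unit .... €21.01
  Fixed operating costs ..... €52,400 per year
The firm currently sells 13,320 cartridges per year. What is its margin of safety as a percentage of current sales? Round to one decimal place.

Unit CM = price − variable cost = €27.19 − €21.01 = €6.18. Break-even units = €52,400 ÷ €6.18 = 8,478.96; break-even revenue = 8,478.96 × €27.19 = €230,543.04.
Actual sales revenue = 13,320 × €27.19 = €362,170.80.
Margin of safety = (€362,170.80 − €230,543.04) ÷ €362,170.80 = 36.3%.

36.3%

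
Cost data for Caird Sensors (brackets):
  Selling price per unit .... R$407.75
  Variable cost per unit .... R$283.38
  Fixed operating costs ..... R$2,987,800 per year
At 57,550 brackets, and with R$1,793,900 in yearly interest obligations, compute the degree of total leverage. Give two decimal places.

3.01

At 57,550 units, contribution = 57,550 × R$124.37 = R$7,157,493.50.
Subtracting fixed costs: EBIT = R$7,157,493.50 − R$2,987,800 = R$4,169,693.50. Interest = R$1,793,900.00.
DOL = R$7,157,493.50 ÷ R$4,169,693.50 = 1.7166; DFL = R$4,169,693.50 ÷ R$2,375,793.50 = 1.7551.
Combined leverage = 1.7166 × 1.7551 = 3.0128.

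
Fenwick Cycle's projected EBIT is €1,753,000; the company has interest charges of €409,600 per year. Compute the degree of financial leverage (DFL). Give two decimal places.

1.30

Annual interest charges come to €409,600.00.
Degree of financial leverage = EBIT / (EBIT − interest) = €1,753,000 / €1,343,400.00 = 1.3049.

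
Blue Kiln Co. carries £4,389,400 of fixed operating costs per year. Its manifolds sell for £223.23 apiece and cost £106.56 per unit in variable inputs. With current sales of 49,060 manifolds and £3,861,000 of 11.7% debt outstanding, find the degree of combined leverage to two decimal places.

6.48

Contribution at this volume is 49,060 × £116.67 = £5,723,830.20.
Subtracting fixed costs: EBIT = £5,723,830.20 − £4,389,400 = £1,334,430.20. Interest = £451,737.00, so EBIT − I = £882,693.20.
DCL = contribution ÷ (EBIT − I) = £5,723,830.20 ÷ £882,693.20 = 6.4845.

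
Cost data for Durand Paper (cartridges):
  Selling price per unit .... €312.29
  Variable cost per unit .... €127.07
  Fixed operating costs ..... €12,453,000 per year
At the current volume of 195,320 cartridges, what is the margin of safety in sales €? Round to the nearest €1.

Contribution margin per unit = €312.29 − €127.07 = €185.22. Break-even units = €12,453,000 ÷ €185.22 = 67,233.56; break-even revenue = 67,233.56 × €312.29 = €20,996,368.48.
Actual sales revenue = 195,320 × €312.29 = €60,996,482.80.
Margin of safety = €60,996,482.80 − €20,996,368.48 = €40,000,114.

€40,000,114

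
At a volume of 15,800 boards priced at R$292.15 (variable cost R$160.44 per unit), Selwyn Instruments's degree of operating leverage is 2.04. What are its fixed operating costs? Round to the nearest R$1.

Contribution at this volume is 15,800 × R$131.71 = R$2,081,018.00.
Since DOL = CM ÷ EBIT, EBIT = R$2,081,018.00 ÷ 2.04 = R$1,020,106.86.
And FC = contribution − EBIT = R$2,081,018.00 − R$1,020,106.86 = R$1,060,911.

R$1,060,911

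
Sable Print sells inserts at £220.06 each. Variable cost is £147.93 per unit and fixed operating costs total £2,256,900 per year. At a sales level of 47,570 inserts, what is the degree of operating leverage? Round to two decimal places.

At 47,570 units, contribution = 47,570 × £72.13 = £3,431,224.10.
Operating income = contribution − fixed costs = £3,431,224.10 − £2,256,900 = £1,174,324.10.
Degree of operating leverage = £3,431,224.10 / £1,174,324.10 = 2.9219.

2.92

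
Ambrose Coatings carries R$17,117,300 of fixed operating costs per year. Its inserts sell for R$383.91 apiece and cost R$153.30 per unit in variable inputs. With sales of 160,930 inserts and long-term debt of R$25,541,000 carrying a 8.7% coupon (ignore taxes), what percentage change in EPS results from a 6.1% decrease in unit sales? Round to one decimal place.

-12.7%

Total contribution margin = 160,930 × R$230.61 = R$37,112,067.30.
Subtracting fixed costs: EBIT = R$37,112,067.30 − R$17,117,300 = R$19,994,767.30.
After interest of R$2,222,067.00, pre-tax earnings = R$17,772,700.30.
Degree of combined leverage = contribution ÷ (EBIT − I) = R$37,112,067.30 ÷ R$17,772,700.30 = 2.0882.
EPS therefore changes by 2.0882 × (-6.1%) = -12.7%.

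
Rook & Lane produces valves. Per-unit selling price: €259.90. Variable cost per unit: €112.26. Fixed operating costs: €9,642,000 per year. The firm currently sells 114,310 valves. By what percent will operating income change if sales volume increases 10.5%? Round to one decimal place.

Total contribution margin = 114,310 × €147.64 = €16,876,728.40.
EBIT = €16,876,728.40 − €9,642,000 = €7,234,728.40.
So DOL = total CM / EBIT = €16,876,728.40 / €7,234,728.40 = 2.3327.
Operating income changes by 2.3327 × +10.5% = +24.5%.

+24.5%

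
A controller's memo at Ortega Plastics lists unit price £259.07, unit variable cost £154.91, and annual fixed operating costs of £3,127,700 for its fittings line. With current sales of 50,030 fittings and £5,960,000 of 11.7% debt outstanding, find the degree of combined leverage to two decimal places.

Contribution at this volume is 50,030 × £104.16 = £5,211,124.80.
Operating income = contribution − fixed costs = £5,211,124.80 − £3,127,700 = £2,083,424.80. Interest = £697,320.00.
DOL = £5,211,124.80 ÷ £2,083,424.80 = 2.5012; DFL = £2,083,424.80 ÷ £1,386,104.80 = 1.5031.
DCL = DOL × DFL = 2.5012 × 1.5031 = 3.7596.

3.76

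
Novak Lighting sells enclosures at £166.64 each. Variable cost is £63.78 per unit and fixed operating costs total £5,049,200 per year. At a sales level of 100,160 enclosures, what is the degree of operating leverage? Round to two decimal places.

Total contribution margin = 100,160 × £102.86 = £10,302,457.60.
Operating income = contribution − fixed costs = £10,302,457.60 − £5,049,200 = £5,253,257.60.
So DOL = total CM / EBIT = £10,302,457.60 / £5,253,257.60 = 1.9612.

1.96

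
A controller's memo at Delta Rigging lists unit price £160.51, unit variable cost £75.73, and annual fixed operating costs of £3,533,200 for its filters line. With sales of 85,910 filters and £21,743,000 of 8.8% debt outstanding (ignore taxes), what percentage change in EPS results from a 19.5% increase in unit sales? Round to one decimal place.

Contribution at this volume is 85,910 × £84.78 = £7,283,449.80.
EBIT = £7,283,449.80 − £3,533,200 = £3,750,249.80.
Interest = £1,913,384.00, so EBIT − I = £1,836,865.80.
DCL = total CM / (EBIT − I) = £7,283,449.80 / £1,836,865.80 = 3.9652.
%ΔEPS = DCL × %ΔSales = 3.9652 × +19.5% = +77.3%.

+77.3%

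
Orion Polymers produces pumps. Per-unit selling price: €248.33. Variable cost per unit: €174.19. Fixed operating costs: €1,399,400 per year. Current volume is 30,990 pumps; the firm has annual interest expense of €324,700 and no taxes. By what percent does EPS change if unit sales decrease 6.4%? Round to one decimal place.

At 30,990 units, contribution = 30,990 × €74.14 = €2,297,598.60.
Operating income = contribution − fixed costs = €2,297,598.60 − €1,399,400 = €898,198.60.
Interest = €324,700.00, so EBIT − I = €573,498.60.
Degree of combined leverage = contribution ÷ (EBIT − I) = €2,297,598.60 ÷ €573,498.60 = 4.0063.
%ΔEPS = DCL × %ΔSales = 4.0063 × -6.4% = -25.6%.

-25.6%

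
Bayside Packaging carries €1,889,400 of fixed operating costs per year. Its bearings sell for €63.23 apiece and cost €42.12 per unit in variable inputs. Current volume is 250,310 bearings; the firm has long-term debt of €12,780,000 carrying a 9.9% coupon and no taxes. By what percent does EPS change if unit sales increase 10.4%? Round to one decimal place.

+25.8%

Contribution at this volume is 250,310 × €21.11 = €5,284,044.10.
Subtracting fixed costs: EBIT = €5,284,044.10 − €1,889,400 = €3,394,644.10.
After interest of €1,265,220.00, pre-tax earnings = €2,129,424.10.
DCL = total CM / (EBIT − I) = €5,284,044.10 / €2,129,424.10 = 2.4814.
EPS therefore changes by 2.4814 × (+10.4%) = +25.8%.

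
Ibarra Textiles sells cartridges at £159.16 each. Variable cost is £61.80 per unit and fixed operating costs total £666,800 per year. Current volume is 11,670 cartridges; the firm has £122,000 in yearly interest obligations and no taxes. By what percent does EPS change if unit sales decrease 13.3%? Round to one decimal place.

-43.5%

At 11,670 units, contribution = 11,670 × £97.36 = £1,136,191.20.
Operating income = contribution − fixed costs = £1,136,191.20 − £666,800 = £469,391.20.
Interest = £122,000.00, so EBIT − I = £347,391.20.
DCL = total CM / (EBIT − I) = £1,136,191.20 / £347,391.20 = 3.2706.
EPS therefore changes by 3.2706 × (-13.3%) = -43.5%.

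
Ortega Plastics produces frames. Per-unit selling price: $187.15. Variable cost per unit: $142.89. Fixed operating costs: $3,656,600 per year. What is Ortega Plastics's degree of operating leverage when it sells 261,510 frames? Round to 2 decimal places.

At 261,510 units, contribution = 261,510 × $44.26 = $11,574,432.60.
Subtracting fixed costs: EBIT = $11,574,432.60 − $3,656,600 = $7,917,832.60.
Degree of operating leverage = $11,574,432.60 / $7,917,832.60 = 1.4618.

1.46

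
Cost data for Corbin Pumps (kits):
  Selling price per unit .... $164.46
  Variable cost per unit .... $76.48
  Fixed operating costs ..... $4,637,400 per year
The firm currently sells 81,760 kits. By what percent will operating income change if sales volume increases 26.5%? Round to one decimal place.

+74.6%

Contribution at this volume is 81,760 × $87.98 = $7,193,244.80.
Subtracting fixed costs: EBIT = $7,193,244.80 − $4,637,400 = $2,555,844.80.
So DOL = total CM / EBIT = $7,193,244.80 / $2,555,844.80 = 2.8144.
%ΔEBIT = DOL × %ΔSales = 2.8144 × +26.5% = +74.6%.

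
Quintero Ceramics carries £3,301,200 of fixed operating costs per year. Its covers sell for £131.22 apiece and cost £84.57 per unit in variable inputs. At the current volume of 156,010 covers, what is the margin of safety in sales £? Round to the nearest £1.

£11,185,813

Unit CM = price − variable cost = £131.22 − £84.57 = £46.65. Break-even units = £3,301,200 ÷ £46.65 = 70,765.27; break-even revenue = 70,765.27 × £131.22 = £9,285,819.16.
Actual sales revenue = 156,010 × £131.22 = £20,471,632.20.
Margin of safety = £20,471,632.20 − £9,285,819.16 = £11,185,813.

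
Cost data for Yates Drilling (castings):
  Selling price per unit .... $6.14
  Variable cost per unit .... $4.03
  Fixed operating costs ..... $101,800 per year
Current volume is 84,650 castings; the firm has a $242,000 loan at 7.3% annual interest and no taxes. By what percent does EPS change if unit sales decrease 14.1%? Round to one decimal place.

At 84,650 units, contribution = 84,650 × $2.11 = $178,611.50.
Operating income = contribution − fixed costs = $178,611.50 − $101,800 = $76,811.50.
After interest of $17,666.00, pre-tax earnings = $59,145.50.
Degree of combined leverage = contribution ÷ (EBIT − I) = $178,611.50 ÷ $59,145.50 = 3.0199.
EPS therefore changes by 3.0199 × (-14.1%) = -42.6%.

-42.6%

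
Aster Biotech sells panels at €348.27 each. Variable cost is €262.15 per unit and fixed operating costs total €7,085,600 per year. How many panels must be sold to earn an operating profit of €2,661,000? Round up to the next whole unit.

113,175 panels

Each unit contributes €348.27 − €262.15 = €86.12.
Need Q such that Q × €86.12 − €7,085,600 = €2,661,000, i.e. Q = €9,746,600 / €86.12 = 113,174.64 → 113,175.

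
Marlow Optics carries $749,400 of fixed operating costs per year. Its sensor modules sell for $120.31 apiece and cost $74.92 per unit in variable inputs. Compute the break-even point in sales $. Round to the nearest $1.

$1,986,348

CM per unit = $120.31 − $74.92 = $45.39; CM ratio = $45.39 / $120.31 = 0.3773.
Break-even sales = FC ÷ CM ratio = $749,400 × $120.31 / $45.39 = $1,986,348.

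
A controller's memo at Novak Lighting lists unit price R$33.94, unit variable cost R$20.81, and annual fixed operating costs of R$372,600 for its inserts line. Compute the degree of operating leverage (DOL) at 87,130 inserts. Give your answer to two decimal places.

1.48

At 87,130 units, contribution = 87,130 × R$13.13 = R$1,144,016.90.
Operating income = contribution − fixed costs = R$1,144,016.90 − R$372,600 = R$771,416.90.
So DOL = total CM / EBIT = R$1,144,016.90 / R$771,416.90 = 1.4830.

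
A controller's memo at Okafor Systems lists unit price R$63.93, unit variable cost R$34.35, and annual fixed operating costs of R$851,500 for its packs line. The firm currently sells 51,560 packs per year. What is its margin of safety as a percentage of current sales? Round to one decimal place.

44.2%

Each unit contributes R$63.93 − R$34.35 = R$29.58. Break-even units = R$851,500 ÷ R$29.58 = 28,786.34; break-even revenue = 28,786.34 × R$63.93 = R$1,840,310.85.
Current sales = 51,560 × R$63.93 = R$3,296,230.80.
Margin of safety = (R$3,296,230.80 − R$1,840,310.85) ÷ R$3,296,230.80 = 44.2%.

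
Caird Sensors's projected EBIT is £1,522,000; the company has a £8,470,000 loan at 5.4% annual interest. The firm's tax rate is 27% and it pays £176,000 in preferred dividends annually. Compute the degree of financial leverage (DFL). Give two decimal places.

Interest = £457,380.00.
Preferred dividends grossed up pre-tax: £176,000 / (1 − 0.27) = £241,095.89.
DFL = EBIT ÷ [EBIT − I − D_p/(1−t)] = £1,522,000 ÷ [£1,522,000 − £457,380.00 − £241,095.89] = £1,522,000 ÷ £823,524.11 = 1.8482.

1.85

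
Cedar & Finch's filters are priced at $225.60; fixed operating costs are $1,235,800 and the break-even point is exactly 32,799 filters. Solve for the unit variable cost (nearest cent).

$187.92

Contribution per unit must be FC / Q = $1,235,800 / 32,799 = $37.6780.
Variable cost per unit = $225.60 − $37.6780 = $187.92.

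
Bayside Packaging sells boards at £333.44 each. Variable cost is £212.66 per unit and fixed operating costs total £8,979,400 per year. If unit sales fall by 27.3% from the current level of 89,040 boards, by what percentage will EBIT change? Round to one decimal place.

Contribution at this volume is 89,040 × £120.78 = £10,754,251.20.
Operating income = contribution − fixed costs = £10,754,251.20 − £8,979,400 = £1,774,851.20.
So DOL = total CM / EBIT = £10,754,251.20 / £1,774,851.20 = 6.0592.
So EBIT moves 6.0592 × (-27.3%) = -165.4%.

-165.4%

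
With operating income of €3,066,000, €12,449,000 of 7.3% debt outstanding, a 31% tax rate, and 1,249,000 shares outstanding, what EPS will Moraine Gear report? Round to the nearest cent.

€1.19

Pre-tax income = €3,066,000 − €908,777.00 = €2,157,223.00.
Net income = €2,157,223.00 × (1 − 0.31) = €1,488,483.87.
EPS = €1,488,483.87 ÷ 1,249,000 = €1.19.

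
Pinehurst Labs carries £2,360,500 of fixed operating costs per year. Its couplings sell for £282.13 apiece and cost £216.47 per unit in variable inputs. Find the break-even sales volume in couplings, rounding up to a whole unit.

35,951 couplings

Each unit contributes £282.13 − £216.47 = £65.66.
Units to break even: £2,360,500 ÷ £65.66 = 35,950.35, rounded up to 35,951.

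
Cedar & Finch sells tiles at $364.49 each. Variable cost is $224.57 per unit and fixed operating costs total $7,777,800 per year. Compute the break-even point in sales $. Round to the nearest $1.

$20,261,080

Contribution margin per unit = $364.49 − $224.57 = $139.92, a CM ratio of $139.92 ÷ $364.49 = 0.3839.
Break-even sales = FC ÷ CM ratio = $7,777,800 × $364.49 / $139.92 = $20,261,080.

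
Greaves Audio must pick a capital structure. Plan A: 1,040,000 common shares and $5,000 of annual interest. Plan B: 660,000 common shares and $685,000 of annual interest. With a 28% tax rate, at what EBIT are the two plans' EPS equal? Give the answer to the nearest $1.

$1,866,053

Set EPS_A = EPS_B: (EBIT − $5,000)(1 − 0.28) ÷ 1,040,000 = (EBIT − $685,000)(1 − 0.28) ÷ 660,000.
Cancelling (1 − t) and cross-multiplying: 660,000·(EBIT − 5,000) = 1,040,000·(EBIT − 685,000).
Solving, EBIT = (685,000·1,040,000 − 5,000·660,000) / (1,040,000 − 660,000) = 709,100,000,000 / 380,000 = 1,866,052.63.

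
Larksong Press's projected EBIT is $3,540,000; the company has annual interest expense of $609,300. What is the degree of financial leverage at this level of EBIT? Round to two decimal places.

1.21

Interest = $609,300.00.
Degree of financial leverage = EBIT / (EBIT − interest) = $3,540,000 / $2,930,700.00 = 1.2079.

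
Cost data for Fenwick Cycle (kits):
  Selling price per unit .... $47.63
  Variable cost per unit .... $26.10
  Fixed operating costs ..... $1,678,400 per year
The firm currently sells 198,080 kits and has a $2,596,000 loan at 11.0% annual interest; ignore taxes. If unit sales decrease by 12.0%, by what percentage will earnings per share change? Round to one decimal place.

-22.2%

Total contribution margin = 198,080 × $21.53 = $4,264,662.40.
EBIT = $4,264,662.40 − $1,678,400 = $2,586,262.40.
Interest = $285,560.00, so EBIT − I = $2,300,702.40.
Degree of combined leverage = contribution ÷ (EBIT − I) = $4,264,662.40 ÷ $2,300,702.40 = 1.8536.
%ΔEPS = DCL × %ΔSales = 1.8536 × -12.0% = -22.2%.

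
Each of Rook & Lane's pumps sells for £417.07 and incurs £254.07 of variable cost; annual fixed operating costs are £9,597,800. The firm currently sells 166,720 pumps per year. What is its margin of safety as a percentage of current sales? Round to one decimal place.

64.7%

Each unit contributes £417.07 − £254.07 = £163.00. Break-even units = £9,597,800 ÷ £163.00 = 58,882.21; break-even revenue = 58,882.21 × £417.07 = £24,558,002.74.
Current sales = 166,720 × £417.07 = £69,533,910.40.
Margin of safety = (£69,533,910.40 − £24,558,002.74) ÷ £69,533,910.40 = 64.7%.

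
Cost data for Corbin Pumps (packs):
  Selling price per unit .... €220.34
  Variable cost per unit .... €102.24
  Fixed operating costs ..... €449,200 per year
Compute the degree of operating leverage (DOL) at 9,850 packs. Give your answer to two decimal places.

1.63

Total contribution margin = 9,850 × €118.10 = €1,163,285.00.
Subtracting fixed costs: EBIT = €1,163,285.00 − €449,200 = €714,085.00.
Degree of operating leverage = €1,163,285.00 / €714,085.00 = 1.6291.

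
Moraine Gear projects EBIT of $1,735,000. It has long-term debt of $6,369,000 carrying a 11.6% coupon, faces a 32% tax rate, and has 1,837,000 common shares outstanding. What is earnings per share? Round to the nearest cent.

$0.37

Pre-tax income = $1,735,000 − $738,804.00 = $996,196.00.
Net income = $996,196.00 × (1 − 0.32) = $677,413.28.
Per share: $677,413.28 / 1,837,000 shares = $0.37.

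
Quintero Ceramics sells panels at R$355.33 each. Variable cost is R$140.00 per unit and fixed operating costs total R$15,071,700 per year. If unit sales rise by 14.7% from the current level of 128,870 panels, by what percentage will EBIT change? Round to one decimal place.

Total contribution margin = 128,870 × R$215.33 = R$27,749,577.10.
EBIT = R$27,749,577.10 − R$15,071,700 = R$12,677,877.10.
Degree of operating leverage = R$27,749,577.10 / R$12,677,877.10 = 2.1888.
Operating income changes by 2.1888 × +14.7% = +32.2%.

+32.2%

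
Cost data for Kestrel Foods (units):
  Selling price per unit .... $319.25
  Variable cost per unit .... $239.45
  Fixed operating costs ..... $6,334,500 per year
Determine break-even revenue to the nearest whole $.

CM per unit = $319.25 − $239.45 = $79.80; CM ratio = $79.80 / $319.25 = 0.2500.
Break-even sales = FC ÷ CM ratio = $6,334,500 × $319.25 / $79.80 = $25,341,969.

$25,341,969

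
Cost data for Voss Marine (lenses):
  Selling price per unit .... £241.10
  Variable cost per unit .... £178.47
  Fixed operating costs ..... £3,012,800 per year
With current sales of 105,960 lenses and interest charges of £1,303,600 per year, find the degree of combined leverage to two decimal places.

Contribution at this volume is 105,960 × £62.63 = £6,636,274.80.
EBIT = £6,636,274.80 − £3,012,800 = £3,623,474.80. Interest = £1,303,600.00.
DOL = £6,636,274.80 ÷ £3,623,474.80 = 1.8315; DFL = £3,623,474.80 ÷ £2,319,874.80 = 1.5619.
Combined leverage = 1.8315 × 1.5619 = 2.8606.

2.86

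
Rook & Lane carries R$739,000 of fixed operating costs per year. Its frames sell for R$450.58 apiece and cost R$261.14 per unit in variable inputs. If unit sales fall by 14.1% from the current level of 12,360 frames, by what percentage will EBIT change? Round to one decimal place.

Contribution at this volume is 12,360 × R$189.44 = R$2,341,478.40.
Subtracting fixed costs: EBIT = R$2,341,478.40 − R$739,000 = R$1,602,478.40.
Degree of operating leverage = R$2,341,478.40 / R$1,602,478.40 = 1.4612.
%ΔEBIT = DOL × %ΔSales = 1.4612 × -14.1% = -20.6%.

-20.6%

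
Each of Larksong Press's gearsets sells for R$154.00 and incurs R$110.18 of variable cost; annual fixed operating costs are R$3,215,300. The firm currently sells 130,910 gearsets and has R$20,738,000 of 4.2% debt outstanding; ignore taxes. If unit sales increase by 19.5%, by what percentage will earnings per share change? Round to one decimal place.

At 130,910 units, contribution = 130,910 × R$43.82 = R$5,736,476.20.
EBIT = R$5,736,476.20 − R$3,215,300 = R$2,521,176.20.
Interest = R$870,996.00, so EBIT − I = R$1,650,180.20.
Degree of combined leverage = contribution ÷ (EBIT − I) = R$5,736,476.20 ÷ R$1,650,180.20 = 3.4763.
%ΔEPS = DCL × %ΔSales = 3.4763 × +19.5% = +67.8%.

+67.8%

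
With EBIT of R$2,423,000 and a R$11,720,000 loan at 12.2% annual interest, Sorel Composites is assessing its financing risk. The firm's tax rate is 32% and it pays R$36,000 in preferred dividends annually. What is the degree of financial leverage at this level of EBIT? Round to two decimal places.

Interest = R$1,429,840.00.
Pre-tax preferred-dividend burden = R$36,000 ÷ (1 − 0.32) = R$52,941.18.
DFL = EBIT ÷ [EBIT − I − D_p/(1−t)] = R$2,423,000 ÷ [R$2,423,000 − R$1,429,840.00 − R$52,941.18] = R$2,423,000 ÷ R$940,218.82 = 2.5771.

2.58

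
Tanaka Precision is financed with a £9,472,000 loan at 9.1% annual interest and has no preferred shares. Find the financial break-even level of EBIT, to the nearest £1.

Annual interest = 9.1% × £9,472,000 = £861,952.00.
With no preferred dividends, EPS = 0 when EBIT exactly covers interest, so the financial break-even EBIT is £861,952.00.

£861,952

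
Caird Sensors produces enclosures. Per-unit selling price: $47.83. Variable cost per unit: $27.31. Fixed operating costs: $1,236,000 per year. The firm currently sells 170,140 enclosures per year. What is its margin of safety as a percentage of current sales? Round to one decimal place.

Contribution margin per unit = $47.83 − $27.31 = $20.52. Break-even units = $1,236,000 ÷ $20.52 = 60,233.92; break-even revenue = 60,233.92 × $47.83 = $2,880,988.30.
Current sales = 170,140 × $47.83 = $8,137,796.20.
Margin of safety = ($8,137,796.20 − $2,880,988.30) ÷ $8,137,796.20 = 64.6%.

64.6%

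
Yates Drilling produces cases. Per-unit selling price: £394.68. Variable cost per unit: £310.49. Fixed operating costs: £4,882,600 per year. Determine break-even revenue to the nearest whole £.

£22,889,471

CM per unit = £394.68 − £310.49 = £84.19; CM ratio = £84.19 / £394.68 = 0.2133.
Break-even revenue = fixed costs × price ÷ CM = £4,882,600 × £394.68 ÷ £84.19 = £22,889,471.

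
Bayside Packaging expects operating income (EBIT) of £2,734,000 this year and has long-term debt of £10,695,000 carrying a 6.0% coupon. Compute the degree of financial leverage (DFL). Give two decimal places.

1.31

Annual interest charges come to £641,700.00.
DFL = EBIT ÷ (EBIT − I) = £2,734,000 ÷ (£2,734,000 − £641,700.00) = £2,734,000 ÷ £2,092,300.00 = 1.3067.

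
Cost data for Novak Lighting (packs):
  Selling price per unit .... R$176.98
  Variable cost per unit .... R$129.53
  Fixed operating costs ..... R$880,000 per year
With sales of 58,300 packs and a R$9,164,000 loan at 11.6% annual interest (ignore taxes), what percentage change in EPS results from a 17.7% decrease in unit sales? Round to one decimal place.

-59.5%

At 58,300 units, contribution = 58,300 × R$47.45 = R$2,766,335.00.
Subtracting fixed costs: EBIT = R$2,766,335.00 − R$880,000 = R$1,886,335.00.
Interest = R$1,063,024.00, so EBIT − I = R$823,311.00.
DCL = total CM / (EBIT − I) = R$2,766,335.00 / R$823,311.00 = 3.3600.
%ΔEPS = DCL × %ΔSales = 3.3600 × -17.7% = -59.5%.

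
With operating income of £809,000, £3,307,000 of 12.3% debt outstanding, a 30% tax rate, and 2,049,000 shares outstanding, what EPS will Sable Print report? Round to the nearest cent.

Pre-tax income = £809,000 − £406,761.00 = £402,239.00.
After tax at 30%: net income = £402,239.00 × 0.70 = £281,567.30.
EPS = £281,567.30 ÷ 2,049,000 = £0.14.

£0.14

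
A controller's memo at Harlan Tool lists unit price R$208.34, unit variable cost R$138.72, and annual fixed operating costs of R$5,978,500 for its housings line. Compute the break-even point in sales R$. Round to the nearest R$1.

CM per unit = R$208.34 − R$138.72 = R$69.62; CM ratio = R$69.62 / R$208.34 = 0.3342.
Break-even sales = FC ÷ CM ratio = R$5,978,500 × R$208.34 / R$69.62 = R$17,890,846.

R$17,890,846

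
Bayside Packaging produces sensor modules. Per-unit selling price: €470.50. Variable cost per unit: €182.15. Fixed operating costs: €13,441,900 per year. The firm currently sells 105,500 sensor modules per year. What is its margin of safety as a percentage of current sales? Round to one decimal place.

Each unit contributes €470.50 − €182.15 = €288.35. Break-even units = €13,441,900 ÷ €288.35 = 46,616.61; break-even revenue = 46,616.61 × €470.50 = €21,933,115.83.
Current sales = 105,500 × €470.50 = €49,637,750.00.
Margin of safety = (€49,637,750.00 − €21,933,115.83) ÷ €49,637,750.00 = 55.8%.

55.8%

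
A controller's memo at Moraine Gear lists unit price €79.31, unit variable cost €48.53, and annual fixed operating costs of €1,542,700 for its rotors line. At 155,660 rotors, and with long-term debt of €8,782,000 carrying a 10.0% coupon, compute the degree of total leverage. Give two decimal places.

2.02

Contribution at this volume is 155,660 × €30.78 = €4,791,214.80.
EBIT = €4,791,214.80 − €1,542,700 = €3,248,514.80. Interest = €878,200.00.
DOL = €4,791,214.80 ÷ €3,248,514.80 = 1.4749; DFL = €3,248,514.80 ÷ €2,370,314.80 = 1.3705.
Combined leverage = 1.4749 × 1.3705 = 2.0214.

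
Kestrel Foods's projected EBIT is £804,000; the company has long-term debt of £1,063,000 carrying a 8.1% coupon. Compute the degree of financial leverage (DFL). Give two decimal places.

1.12

Interest = £86,103.00.
Degree of financial leverage = EBIT / (EBIT − interest) = £804,000 / £717,897.00 = 1.1199.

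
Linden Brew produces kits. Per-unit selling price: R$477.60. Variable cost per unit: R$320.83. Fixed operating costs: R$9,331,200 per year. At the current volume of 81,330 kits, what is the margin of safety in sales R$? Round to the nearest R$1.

Each unit contributes R$477.60 − R$320.83 = R$156.77. Break-even units = R$9,331,200 ÷ R$156.77 = 59,521.59; break-even revenue = 59,521.59 × R$477.60 = R$28,427,512.41.
Current sales = 81,330 × R$477.60 = R$38,843,208.00.
Margin of safety = R$38,843,208.00 − R$28,427,512.41 = R$10,415,696.

R$10,415,696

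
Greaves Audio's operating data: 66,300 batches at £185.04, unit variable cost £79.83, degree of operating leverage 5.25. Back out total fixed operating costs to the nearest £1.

£5,646,771

At 66,300 units, contribution = 66,300 × £105.21 = £6,975,423.00.
DOL = contribution / EBIT, so EBIT = £6,975,423.00 / 5.25 = £1,328,652.00.
And FC = contribution − EBIT = £6,975,423.00 − £1,328,652.00 = £5,646,771.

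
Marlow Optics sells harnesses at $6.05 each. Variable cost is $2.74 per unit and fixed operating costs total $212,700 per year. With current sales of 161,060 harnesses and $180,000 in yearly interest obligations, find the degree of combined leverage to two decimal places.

3.80

Contribution at this volume is 161,060 × $3.31 = $533,108.60.
EBIT = $533,108.60 − $212,700 = $320,408.60. Interest = $180,000.00.
DOL = $533,108.60 ÷ $320,408.60 = 1.6638; DFL = $320,408.60 ÷ $140,408.60 = 2.2820.
Combined leverage = 1.6638 × 2.2820 = 3.7968.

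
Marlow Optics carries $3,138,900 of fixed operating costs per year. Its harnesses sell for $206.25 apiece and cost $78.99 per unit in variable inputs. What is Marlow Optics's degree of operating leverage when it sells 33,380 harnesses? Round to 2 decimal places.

3.83

Contribution at this volume is 33,380 × $127.26 = $4,247,938.80.
Operating income = contribution − fixed costs = $4,247,938.80 − $3,138,900 = $1,109,038.80.
So DOL = total CM / EBIT = $4,247,938.80 / $1,109,038.80 = 3.8303.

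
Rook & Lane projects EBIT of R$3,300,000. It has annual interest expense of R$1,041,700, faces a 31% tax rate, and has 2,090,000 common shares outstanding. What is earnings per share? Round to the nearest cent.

Interest = R$1,041,700.00, so EBT = R$3,300,000 − R$1,041,700.00 = R$2,258,300.00.
Net income = R$2,258,300.00 × (1 − 0.31) = R$1,558,227.00.
Per share: R$1,558,227.00 / 2,090,000 shares = R$0.75.

R$0.75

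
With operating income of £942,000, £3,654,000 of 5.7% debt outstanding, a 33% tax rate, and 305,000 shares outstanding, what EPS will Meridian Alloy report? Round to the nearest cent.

£1.61

Pre-tax income = £942,000 − £208,278.00 = £733,722.00.
After tax at 33%: net income = £733,722.00 × 0.67 = £491,593.74.
Per share: £491,593.74 / 305,000 shares = £1.61.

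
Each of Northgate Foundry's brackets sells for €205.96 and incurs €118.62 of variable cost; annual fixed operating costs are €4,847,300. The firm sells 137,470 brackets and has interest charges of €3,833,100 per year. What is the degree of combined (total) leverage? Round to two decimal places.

3.61

Contribution at this volume is 137,470 × €87.34 = €12,006,629.80.
Subtracting fixed costs: EBIT = €12,006,629.80 − €4,847,300 = €7,159,329.80. Interest = €3,833,100.00.
DOL = €12,006,629.80 ÷ €7,159,329.80 = 1.6771; DFL = €7,159,329.80 ÷ €3,326,229.80 = 2.1524.
Combined leverage = 1.6771 × 2.1524 = 3.6098.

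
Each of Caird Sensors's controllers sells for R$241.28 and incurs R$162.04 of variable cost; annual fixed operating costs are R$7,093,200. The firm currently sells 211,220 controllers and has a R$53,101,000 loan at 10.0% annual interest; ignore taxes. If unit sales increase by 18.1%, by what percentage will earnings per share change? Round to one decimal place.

At 211,220 units, contribution = 211,220 × R$79.24 = R$16,737,072.80.
Operating income = contribution − fixed costs = R$16,737,072.80 − R$7,093,200 = R$9,643,872.80.
After interest of R$5,310,100.00, pre-tax earnings = R$4,333,772.80.
DCL = total CM / (EBIT − I) = R$16,737,072.80 / R$4,333,772.80 = 3.8620.
EPS therefore changes by 3.8620 × (+18.1%) = +69.9%.

+69.9%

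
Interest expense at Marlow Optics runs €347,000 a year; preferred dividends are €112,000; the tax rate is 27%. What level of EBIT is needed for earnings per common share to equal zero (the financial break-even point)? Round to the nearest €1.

€500,425

Grossing the preferred dividend up to pre-tax terms: €112,000 / (1 − 0.27) = €153,424.66.
EPS = 0 when EBIT covers interest plus the pre-tax preferred burden: €347,000 + €153,424.66 = €500,424.66.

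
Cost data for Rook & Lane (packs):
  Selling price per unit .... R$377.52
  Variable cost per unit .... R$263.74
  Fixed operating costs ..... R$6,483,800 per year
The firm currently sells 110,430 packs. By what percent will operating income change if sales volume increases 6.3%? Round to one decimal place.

+13.0%

At 110,430 units, contribution = 110,430 × R$113.78 = R$12,564,725.40.
EBIT = R$12,564,725.40 − R$6,483,800 = R$6,080,925.40.
Degree of operating leverage = R$12,564,725.40 / R$6,080,925.40 = 2.0663.
So EBIT moves 2.0663 × (+6.3%) = +13.0%.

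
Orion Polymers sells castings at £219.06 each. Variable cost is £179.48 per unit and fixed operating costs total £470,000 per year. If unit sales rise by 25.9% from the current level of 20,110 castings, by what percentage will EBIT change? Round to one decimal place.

Contribution at this volume is 20,110 × £39.58 = £795,953.80.
Subtracting fixed costs: EBIT = £795,953.80 − £470,000 = £325,953.80.
Degree of operating leverage = £795,953.80 / £325,953.80 = 2.4419.
%ΔEBIT = DOL × %ΔSales = 2.4419 × +25.9% = +63.2%.

+63.2%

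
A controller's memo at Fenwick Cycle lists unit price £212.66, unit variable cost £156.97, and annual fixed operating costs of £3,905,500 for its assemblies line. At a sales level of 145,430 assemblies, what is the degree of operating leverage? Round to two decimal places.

1.93

Total contribution margin = 145,430 × £55.69 = £8,098,996.70.
EBIT = £8,098,996.70 − £3,905,500 = £4,193,496.70.
DOL = contribution ÷ EBIT = £8,098,996.70 ÷ £4,193,496.70 = 1.9313.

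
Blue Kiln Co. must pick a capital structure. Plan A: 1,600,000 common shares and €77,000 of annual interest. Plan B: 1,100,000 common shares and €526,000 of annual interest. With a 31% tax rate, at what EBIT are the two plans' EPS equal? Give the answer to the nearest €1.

€1,513,800

Set EPS_A = EPS_B: (EBIT − €77,000)(1 − 0.31) ÷ 1,600,000 = (EBIT − €526,000)(1 − 0.31) ÷ 1,100,000.
The (1 − t) factor cancels: (EBIT − 77,000) × 1,100,000 = (EBIT − 526,000) × 1,600,000.
Solving, EBIT = (526,000·1,600,000 − 77,000·1,100,000) / (1,600,000 − 1,100,000) = 756,900,000,000 / 500,000 = 1,513,800.00.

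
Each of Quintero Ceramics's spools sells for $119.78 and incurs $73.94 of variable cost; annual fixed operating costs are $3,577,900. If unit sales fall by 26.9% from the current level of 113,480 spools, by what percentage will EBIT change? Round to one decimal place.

-86.2%

Total contribution margin = 113,480 × $45.84 = $5,201,923.20.
Subtracting fixed costs: EBIT = $5,201,923.20 − $3,577,900 = $1,624,023.20.
DOL = contribution ÷ EBIT = $5,201,923.20 ÷ $1,624,023.20 = 3.2031.
Operating income changes by 3.2031 × -26.9% = -86.2%.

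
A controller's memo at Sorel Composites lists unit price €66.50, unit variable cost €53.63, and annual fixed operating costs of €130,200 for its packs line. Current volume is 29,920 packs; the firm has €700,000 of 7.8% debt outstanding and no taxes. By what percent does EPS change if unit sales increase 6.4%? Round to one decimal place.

+12.3%

At 29,920 units, contribution = 29,920 × €12.87 = €385,070.40.
EBIT = €385,070.40 − €130,200 = €254,870.40.
After interest of €54,600.00, pre-tax earnings = €200,270.40.
DCL = total CM / (EBIT − I) = €385,070.40 / €200,270.40 = 1.9228.
%ΔEPS = DCL × %ΔSales = 1.9228 × +6.4% = +12.3%.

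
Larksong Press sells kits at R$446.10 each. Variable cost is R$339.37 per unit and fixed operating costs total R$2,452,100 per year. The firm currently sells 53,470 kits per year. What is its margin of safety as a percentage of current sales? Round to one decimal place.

57.0%

Each unit contributes R$446.10 − R$339.37 = R$106.73. Break-even units = R$2,452,100 ÷ R$106.73 = 22,974.80; break-even revenue = 22,974.80 × R$446.10 = R$10,249,056.59.
Actual sales revenue = 53,470 × R$446.10 = R$23,852,967.00.
Margin of safety = (R$23,852,967.00 − R$10,249,056.59) ÷ R$23,852,967.00 = 57.0%.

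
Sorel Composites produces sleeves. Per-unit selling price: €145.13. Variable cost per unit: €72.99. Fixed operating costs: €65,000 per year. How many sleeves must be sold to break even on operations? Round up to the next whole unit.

Unit CM = price − variable cost = €145.13 − €72.99 = €72.14.
Units to break even: €65,000 ÷ €72.14 = 901.03, rounded up to 902.

902 sleeves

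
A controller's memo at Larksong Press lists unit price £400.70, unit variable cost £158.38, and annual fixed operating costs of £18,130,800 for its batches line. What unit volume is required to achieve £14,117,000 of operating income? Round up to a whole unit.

133,080 batches

Each unit contributes £400.70 − £158.38 = £242.32.
Required volume = (fixed costs + target profit) ÷ CM = (£18,130,800 + £14,117,000) ÷ £242.32 = 133,079.40, so 133,080 batches.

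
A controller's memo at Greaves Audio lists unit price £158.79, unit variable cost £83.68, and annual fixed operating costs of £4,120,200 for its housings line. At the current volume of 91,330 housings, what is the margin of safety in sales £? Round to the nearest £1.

£5,791,779

Contribution margin per unit = £158.79 − £83.68 = £75.11. Break-even units = £4,120,200 ÷ £75.11 = 54,855.55; break-even revenue = 54,855.55 × £158.79 = £8,710,512.02.
Actual sales revenue = 91,330 × £158.79 = £14,502,290.70.
Margin of safety = £14,502,290.70 − £8,710,512.02 = £5,791,779.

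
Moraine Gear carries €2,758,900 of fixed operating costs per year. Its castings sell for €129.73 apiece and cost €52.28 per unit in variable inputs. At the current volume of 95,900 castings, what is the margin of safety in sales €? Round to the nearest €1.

€7,819,905

Each unit contributes €129.73 − €52.28 = €77.45. Break-even units = €2,758,900 ÷ €77.45 = 35,621.69; break-even revenue = 35,621.69 × €129.73 = €4,621,202.03.
Actual sales revenue = 95,900 × €129.73 = €12,441,107.00.
Margin of safety = €12,441,107.00 − €4,621,202.03 = €7,819,905.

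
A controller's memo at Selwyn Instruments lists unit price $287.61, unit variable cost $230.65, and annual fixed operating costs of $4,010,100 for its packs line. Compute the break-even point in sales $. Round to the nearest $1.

$20,248,330

CM per unit = $287.61 − $230.65 = $56.96; CM ratio = $56.96 / $287.61 = 0.1980.
Break-even revenue = fixed costs × price ÷ CM = $4,010,100 × $287.61 ÷ $56.96 = $20,248,330.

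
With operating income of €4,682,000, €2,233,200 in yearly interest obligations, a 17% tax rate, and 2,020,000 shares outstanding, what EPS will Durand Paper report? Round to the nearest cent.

€1.01

Pre-tax income = €4,682,000 − €2,233,200.00 = €2,448,800.00.
After tax at 17%: net income = €2,448,800.00 × 0.83 = €2,032,504.00.
EPS = €2,032,504.00 ÷ 2,020,000 = €1.01.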